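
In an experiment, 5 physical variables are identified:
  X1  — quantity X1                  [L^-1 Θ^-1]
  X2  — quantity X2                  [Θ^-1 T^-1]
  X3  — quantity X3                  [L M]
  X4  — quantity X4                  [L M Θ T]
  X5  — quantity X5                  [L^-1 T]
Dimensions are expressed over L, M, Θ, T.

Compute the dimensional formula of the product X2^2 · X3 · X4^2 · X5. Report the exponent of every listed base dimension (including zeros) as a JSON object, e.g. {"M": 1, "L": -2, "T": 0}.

{"L": 2, "M": 3, "Θ": 0, "T": 1}

Exponent matrix [L,M,Θ,T] × [X1,X2,X3,X4,X5]:
  L: [-1  0  1  1 -1]
  M: [ 0  0  1  1  0]
  Θ: [-1 -1  0  1  0]
  T: [ 0 -1  0  1  1]
  [L]: (2)·0+(1)·1+(2)·1+(1)·-1 = 2
  [M]: (2)·0+(1)·1+(2)·1+(1)·0 = 3
  [Θ]: (2)·-1+(1)·0+(2)·1+(1)·0 = 0
  [T]: (2)·-1+(1)·0+(2)·1+(1)·1 = 1
⇒ L^2 M^3 T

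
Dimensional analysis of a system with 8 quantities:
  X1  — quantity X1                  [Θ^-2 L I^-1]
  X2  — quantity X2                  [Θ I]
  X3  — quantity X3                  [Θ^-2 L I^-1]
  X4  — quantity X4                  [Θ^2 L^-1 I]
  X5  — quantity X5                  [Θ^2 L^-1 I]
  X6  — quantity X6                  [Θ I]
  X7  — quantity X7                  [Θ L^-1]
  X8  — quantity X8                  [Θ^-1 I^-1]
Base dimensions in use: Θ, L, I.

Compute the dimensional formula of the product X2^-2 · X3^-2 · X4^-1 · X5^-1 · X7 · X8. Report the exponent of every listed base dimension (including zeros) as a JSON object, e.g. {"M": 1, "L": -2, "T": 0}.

Exponent matrix [Θ,L,I] × [X1,X2,X3,X4,X5,X6,X7,X8]:
  Θ: [-2  1 -2  2  2  1  1 -1]
  L: [ 1  0  1 -1 -1  0 -1  0]
  I: [-1  1 -1  1  1  1  0 -1]
  [Θ]: (-2)·1+(-2)·-2+(-1)·2+(-1)·2+(1)·1+(1)·-1 = -2
  [L]: (-2)·0+(-2)·1+(-1)·-1+(-1)·-1+(1)·-1+(1)·0 = -1
  [I]: (-2)·1+(-2)·-1+(-1)·1+(-1)·1+(1)·0+(1)·-1 = -3
⇒ Θ^-2 L^-1 I^-3

{"Θ": -2, "L": -1, "I": -3}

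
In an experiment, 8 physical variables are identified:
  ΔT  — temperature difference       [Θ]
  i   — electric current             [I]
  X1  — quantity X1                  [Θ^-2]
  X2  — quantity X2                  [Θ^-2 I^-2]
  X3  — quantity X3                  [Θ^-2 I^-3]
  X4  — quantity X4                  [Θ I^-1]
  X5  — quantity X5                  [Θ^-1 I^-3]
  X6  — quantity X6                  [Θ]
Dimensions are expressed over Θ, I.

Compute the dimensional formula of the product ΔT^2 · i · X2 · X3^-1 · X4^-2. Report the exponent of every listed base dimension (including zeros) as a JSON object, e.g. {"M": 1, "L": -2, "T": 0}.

{"Θ": 0, "I": 4}

Write exponents as rows Θ,I / cols ΔT,i,X1,X2,X3,X4,X5,X6:
  Θ: [ 1  0 -2 -2 -2  1 -1  1]
  I: [ 0  1  0 -2 -3 -1 -3  0]
  [Θ]: (2)·1+(1)·0+(1)·-2+(-1)·-2+(-2)·1 = 0
  [I]: (2)·0+(1)·1+(1)·-2+(-1)·-3+(-2)·-1 = 4
⇒ I^4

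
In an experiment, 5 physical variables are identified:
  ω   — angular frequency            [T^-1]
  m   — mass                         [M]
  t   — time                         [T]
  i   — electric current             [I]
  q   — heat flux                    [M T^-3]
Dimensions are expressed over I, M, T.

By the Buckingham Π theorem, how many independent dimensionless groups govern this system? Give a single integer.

2

Write exponents as rows I,M,T / cols ω,m,t,i,q:
  I: [ 0  0  0  1  0]
  M: [ 0  1  0  0  1]
  T: [-1  0  1  0 -3]
Echelon form has 3 nonzero rows (pivots: ω,m,i)
n=5, r=3 ⇒ 2 dimensionless groups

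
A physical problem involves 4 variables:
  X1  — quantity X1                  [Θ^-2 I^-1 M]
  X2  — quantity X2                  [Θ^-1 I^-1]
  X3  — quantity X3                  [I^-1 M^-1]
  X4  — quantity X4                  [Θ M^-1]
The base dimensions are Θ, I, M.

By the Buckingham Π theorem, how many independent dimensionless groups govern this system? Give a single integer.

Exponent matrix [Θ,I,M] × [X1,X2,X3,X4]:
  Θ: [-2 -1  0  1]
  I: [-1 -1 -1  0]
  M: [ 1  0 -1 -1]
Row reduction gives pivot columns X1,X2; rank = 2
4 vars − rank 2 = 2 Π groups

2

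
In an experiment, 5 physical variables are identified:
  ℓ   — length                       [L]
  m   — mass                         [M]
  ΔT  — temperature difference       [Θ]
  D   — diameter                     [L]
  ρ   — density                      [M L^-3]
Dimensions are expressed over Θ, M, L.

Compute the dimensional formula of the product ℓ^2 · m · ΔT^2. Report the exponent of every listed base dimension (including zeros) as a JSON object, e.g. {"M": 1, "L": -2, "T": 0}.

Dimensional matrix (Θ×M×L by ℓ×m×ΔT×D×ρ):
  Θ: [ 0  0  1  0  0]
  M: [ 0  1  0  0  1]
  L: [ 1  0  0  1 -3]
  [Θ]: (2)·0+(1)·0+(2)·1 = 2
  [M]: (2)·0+(1)·1+(2)·0 = 1
  [L]: (2)·1+(1)·0+(2)·0 = 2
⇒ Θ^2 M L^2

{"Θ": 2, "M": 1, "L": 2}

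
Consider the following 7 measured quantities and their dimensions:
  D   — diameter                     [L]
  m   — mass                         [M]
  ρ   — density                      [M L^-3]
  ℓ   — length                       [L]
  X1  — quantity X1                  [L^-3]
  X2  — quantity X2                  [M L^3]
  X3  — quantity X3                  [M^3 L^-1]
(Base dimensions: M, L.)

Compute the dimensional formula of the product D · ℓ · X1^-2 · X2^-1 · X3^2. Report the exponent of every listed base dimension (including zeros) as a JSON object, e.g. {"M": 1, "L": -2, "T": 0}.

{"M": 5, "L": 3}

Dimensional matrix (M×L by D×m×ρ×ℓ×X1×X2×X3):
  M: [ 0  1  1  0  0  1  3]
  L: [ 1  0 -3  1 -3  3 -1]
  [M]: (1)·0+(1)·0+(-2)·0+(-1)·1+(2)·3 = 5
  [L]: (1)·1+(1)·1+(-2)·-3+(-1)·3+(2)·-1 = 3
⇒ M^5 L^3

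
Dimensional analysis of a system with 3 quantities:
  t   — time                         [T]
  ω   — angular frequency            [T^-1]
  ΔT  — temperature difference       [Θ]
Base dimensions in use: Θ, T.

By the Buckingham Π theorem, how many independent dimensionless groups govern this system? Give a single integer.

Write exponents as rows Θ,T / cols t,ω,ΔT:
  Θ: [ 0  0  1]
  T: [ 1 -1  0]
Echelon form has 2 nonzero rows (pivots: t,ΔT)
n=3, r=2 ⇒ 1 dimensionless group

1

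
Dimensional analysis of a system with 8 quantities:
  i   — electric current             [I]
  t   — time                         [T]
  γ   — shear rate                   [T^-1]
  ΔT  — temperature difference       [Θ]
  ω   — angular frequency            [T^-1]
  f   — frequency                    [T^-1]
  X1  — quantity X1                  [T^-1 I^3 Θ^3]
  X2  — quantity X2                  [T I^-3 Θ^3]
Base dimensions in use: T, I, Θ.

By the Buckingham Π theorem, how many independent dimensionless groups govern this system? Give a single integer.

Dimensional matrix (T×I×Θ by i×t×γ×ΔT×ω×f×X1×X2):
  T: [ 0  1 -1  0 -1 -1 -1  1]
  I: [ 1  0  0  0  0  0  3 -3]
  Θ: [ 0  0  0  1  0  0  3  3]
Row reduction gives pivot columns i,t,ΔT; rank = 3
n=8, r=3 ⇒ 5 dimensionless groups

5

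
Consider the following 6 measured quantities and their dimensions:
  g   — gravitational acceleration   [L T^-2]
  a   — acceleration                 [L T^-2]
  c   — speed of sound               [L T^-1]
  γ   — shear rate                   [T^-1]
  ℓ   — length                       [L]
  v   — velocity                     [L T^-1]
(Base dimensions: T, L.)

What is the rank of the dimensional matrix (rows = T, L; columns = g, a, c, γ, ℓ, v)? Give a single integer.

Write exponents as rows T,L / cols g,a,c,γ,ℓ,v:
  T: [-2 -2 -1 -1  0 -1]
  L: [ 1  1  1  0  1  1]
Row reduction gives pivot columns g,c; rank = 2

2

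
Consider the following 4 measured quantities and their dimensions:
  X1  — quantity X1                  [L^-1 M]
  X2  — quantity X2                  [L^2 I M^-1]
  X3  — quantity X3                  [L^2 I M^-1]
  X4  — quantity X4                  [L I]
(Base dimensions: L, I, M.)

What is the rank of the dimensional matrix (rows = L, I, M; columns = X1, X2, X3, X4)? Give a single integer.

Exponent matrix [L,I,M] × [X1,X2,X3,X4]:
  L: [-1  2  2  1]
  I: [ 0  1  1  1]
  M: [ 1 -1 -1  0]
Row reduction gives pivot columns X1,X2; rank = 2

2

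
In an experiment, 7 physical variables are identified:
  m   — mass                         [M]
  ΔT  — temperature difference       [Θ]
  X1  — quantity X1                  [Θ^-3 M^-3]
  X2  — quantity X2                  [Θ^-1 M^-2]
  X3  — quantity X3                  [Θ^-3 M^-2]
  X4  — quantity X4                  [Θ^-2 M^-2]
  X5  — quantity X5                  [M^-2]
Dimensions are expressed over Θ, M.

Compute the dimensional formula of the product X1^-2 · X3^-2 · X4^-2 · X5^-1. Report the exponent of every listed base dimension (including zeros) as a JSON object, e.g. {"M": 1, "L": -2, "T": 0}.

Dimensional matrix (Θ×M by m×ΔT×X1×X2×X3×X4×X5):
  Θ: [ 0  1 -3 -1 -3 -2  0]
  M: [ 1  0 -3 -2 -2 -2 -2]
  [Θ]: (-2)·-3+(-2)·-3+(-2)·-2+(-1)·0 = 16
  [M]: (-2)·-3+(-2)·-2+(-2)·-2+(-1)·-2 = 16
⇒ Θ^16 M^16

{"Θ": 16, "M": 16}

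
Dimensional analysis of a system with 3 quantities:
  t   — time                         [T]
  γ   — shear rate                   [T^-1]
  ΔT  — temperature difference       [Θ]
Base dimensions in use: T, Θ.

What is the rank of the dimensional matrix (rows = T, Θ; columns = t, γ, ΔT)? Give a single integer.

2

Exponent matrix [T,Θ] × [t,γ,ΔT]:
  T: [ 1 -1  0]
  Θ: [ 0  0  1]
RREF → pivots at {t,ΔT} ⇒ r = 2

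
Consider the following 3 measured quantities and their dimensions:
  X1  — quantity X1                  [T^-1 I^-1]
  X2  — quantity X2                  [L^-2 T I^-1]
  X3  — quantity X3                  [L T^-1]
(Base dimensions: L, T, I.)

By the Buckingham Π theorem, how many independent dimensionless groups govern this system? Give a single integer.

1

Exponent matrix [L,T,I] × [X1,X2,X3]:
  L: [ 0 -2  1]
  T: [-1  1 -1]
  I: [-1 -1  0]
Row reduction gives pivot columns X1,X2; rank = 2
Π count = n − r = 3 − 2 = 1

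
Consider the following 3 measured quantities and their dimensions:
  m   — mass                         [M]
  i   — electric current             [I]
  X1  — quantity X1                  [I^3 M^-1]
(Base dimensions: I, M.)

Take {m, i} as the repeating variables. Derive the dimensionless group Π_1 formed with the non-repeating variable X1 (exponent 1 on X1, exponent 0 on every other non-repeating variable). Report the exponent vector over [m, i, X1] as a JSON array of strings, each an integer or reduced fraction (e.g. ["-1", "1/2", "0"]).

["1", "-3", "1"]

Exponent matrix [I,M] × [m,i,X1]:
  I: [ 0  1  3]
  M: [ 1  0 -1]
Echelon form has 2 nonzero rows (pivots: m,i)
Repeat: m,i; free: X1
RREF:
  r0: [   1    0   -1]
  r1: [   0    1    3]
Fix exponent of X1 at 1; solve each RREF row for its pivot's exponent:
  r0: exp(m) + (-1)·1 = 0 ⇒ exp(m) = 1
  r1: exp(i) + (3)·1 = 0 ⇒ exp(i) = -3
Π_1 = m · i^-3 · X1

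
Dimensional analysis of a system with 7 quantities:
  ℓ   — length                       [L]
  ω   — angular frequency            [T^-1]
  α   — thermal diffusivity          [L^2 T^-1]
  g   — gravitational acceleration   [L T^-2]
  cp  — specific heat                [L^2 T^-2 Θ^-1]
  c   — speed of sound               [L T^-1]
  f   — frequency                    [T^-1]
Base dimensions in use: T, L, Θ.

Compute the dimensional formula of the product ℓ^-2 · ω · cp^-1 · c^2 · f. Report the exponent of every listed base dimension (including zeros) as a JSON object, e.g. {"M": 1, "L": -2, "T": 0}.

{"T": -2, "L": -2, "Θ": 1}

Dimensional matrix (T×L×Θ by ℓ×ω×α×g×cp×c×f):
  T: [ 0 -1 -1 -2 -2 -1 -1]
  L: [ 1  0  2  1  2  1  0]
  Θ: [ 0  0  0  0 -1  0  0]
  [T]: (-2)·0+(1)·-1+(-1)·-2+(2)·-1+(1)·-1 = -2
  [L]: (-2)·1+(1)·0+(-1)·2+(2)·1+(1)·0 = -2
  [Θ]: (-2)·0+(1)·0+(-1)·-1+(2)·0+(1)·0 = 1
⇒ T^-2 L^-2 Θ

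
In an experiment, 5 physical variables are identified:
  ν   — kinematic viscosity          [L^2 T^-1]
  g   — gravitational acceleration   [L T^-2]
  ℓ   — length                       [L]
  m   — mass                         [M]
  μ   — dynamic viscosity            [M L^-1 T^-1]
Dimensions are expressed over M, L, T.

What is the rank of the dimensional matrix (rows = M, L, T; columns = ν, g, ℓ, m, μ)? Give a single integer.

3

Write exponents as rows M,L,T / cols ν,g,ℓ,m,μ:
  M: [ 0  0  0  1  1]
  L: [ 2  1  1  0 -1]
  T: [-1 -2  0  0 -1]
Echelon form has 3 nonzero rows (pivots: ν,g,m)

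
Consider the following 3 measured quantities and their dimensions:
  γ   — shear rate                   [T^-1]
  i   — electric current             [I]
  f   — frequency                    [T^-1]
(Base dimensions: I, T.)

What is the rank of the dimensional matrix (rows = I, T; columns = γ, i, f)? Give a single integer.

2

Exponent matrix [I,T] × [γ,i,f]:
  I: [ 0  1  0]
  T: [-1  0 -1]
Row reduction gives pivot columns γ,i; rank = 2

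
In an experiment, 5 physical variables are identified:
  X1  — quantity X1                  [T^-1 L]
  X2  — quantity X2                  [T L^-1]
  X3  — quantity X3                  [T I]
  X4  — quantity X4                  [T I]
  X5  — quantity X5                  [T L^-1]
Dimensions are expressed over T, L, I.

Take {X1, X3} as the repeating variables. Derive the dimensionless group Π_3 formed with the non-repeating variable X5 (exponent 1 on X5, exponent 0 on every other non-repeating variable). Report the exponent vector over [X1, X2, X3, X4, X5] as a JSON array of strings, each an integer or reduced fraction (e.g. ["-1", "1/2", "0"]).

Write exponents as rows T,L,I / cols X1,X2,X3,X4,X5:
  T: [-1  1  1  1  1]
  L: [ 1 -1  0  0 -1]
  I: [ 0  0  1  1  0]
RREF → pivots at {X1,X3} ⇒ r = 2
Pivot set = {X1,X3}, free = {X2,X4,X5}
RREF:
  r0: [   1   -1    0    0   -1]
  r1: [   0    0    1    1    0]
  r2: [   0    0    0    0    0]
Fix exponent of X5 at 1, X2 at 0, X4 at 0; solve each RREF row for its pivot's exponent:
  r0: exp(X1) + (-1)·1 = 0 ⇒ exp(X1) = 1
  r1: exp(X3) + (0)·1 = 0 ⇒ exp(X3) = 0
Π_3 = X1 · X5

["1", "0", "0", "0", "1"]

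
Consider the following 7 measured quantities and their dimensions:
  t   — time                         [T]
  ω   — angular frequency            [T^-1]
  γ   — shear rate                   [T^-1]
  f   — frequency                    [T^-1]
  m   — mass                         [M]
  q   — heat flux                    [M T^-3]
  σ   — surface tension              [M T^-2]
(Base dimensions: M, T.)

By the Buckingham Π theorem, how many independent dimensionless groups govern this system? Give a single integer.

Exponent matrix [M,T] × [t,ω,γ,f,m,q,σ]:
  M: [ 0  0  0  0  1  1  1]
  T: [ 1 -1 -1 -1  0 -3 -2]
RREF → pivots at {t,m} ⇒ r = 2
n=7, r=2 ⇒ 5 dimensionless groups

5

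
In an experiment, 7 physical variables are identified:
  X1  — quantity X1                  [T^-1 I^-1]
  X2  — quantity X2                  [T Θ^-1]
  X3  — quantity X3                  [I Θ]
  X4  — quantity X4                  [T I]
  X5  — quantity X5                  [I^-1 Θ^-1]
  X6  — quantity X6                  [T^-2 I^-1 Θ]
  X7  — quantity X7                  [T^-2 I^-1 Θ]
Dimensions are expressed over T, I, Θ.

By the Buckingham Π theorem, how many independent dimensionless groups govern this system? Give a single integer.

5

Exponent matrix [T,I,Θ] × [X1,X2,X3,X4,X5,X6,X7]:
  T: [-1  1  0  1  0 -2 -2]
  I: [-1  0  1  1 -1 -1 -1]
  Θ: [ 0 -1  1  0 -1  1  1]
Echelon form has 2 nonzero rows (pivots: X1,X2)
n=7, r=2 ⇒ 5 dimensionless groups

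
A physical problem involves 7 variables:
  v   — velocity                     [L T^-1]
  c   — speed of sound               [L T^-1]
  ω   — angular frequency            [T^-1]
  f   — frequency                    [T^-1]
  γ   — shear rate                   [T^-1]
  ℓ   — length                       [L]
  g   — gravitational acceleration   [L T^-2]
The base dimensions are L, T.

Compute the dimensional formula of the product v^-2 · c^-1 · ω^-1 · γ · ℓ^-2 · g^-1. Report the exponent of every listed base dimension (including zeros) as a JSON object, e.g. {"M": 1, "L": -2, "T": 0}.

Write exponents as rows L,T / cols v,c,ω,f,γ,ℓ,g:
  L: [ 1  1  0  0  0  1  1]
  T: [-1 -1 -1 -1 -1  0 -2]
  [L]: (-2)·1+(-1)·1+(-1)·0+(1)·0+(-2)·1+(-1)·1 = -6
  [T]: (-2)·-1+(-1)·-1+(-1)·-1+(1)·-1+(-2)·0+(-1)·-2 = 5
⇒ L^-6 T^5

{"L": -6, "T": 5}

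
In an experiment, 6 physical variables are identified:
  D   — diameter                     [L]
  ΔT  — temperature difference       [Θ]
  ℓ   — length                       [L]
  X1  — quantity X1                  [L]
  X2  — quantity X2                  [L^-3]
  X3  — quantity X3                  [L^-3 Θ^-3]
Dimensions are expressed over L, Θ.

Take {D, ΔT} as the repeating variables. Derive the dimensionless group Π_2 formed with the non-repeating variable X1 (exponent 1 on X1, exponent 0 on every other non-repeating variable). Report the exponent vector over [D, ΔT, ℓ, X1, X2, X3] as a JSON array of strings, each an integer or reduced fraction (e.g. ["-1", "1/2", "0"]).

["-1", "0", "0", "1", "0", "0"]

Exponent matrix [L,Θ] × [D,ΔT,ℓ,X1,X2,X3]:
  L: [ 1  0  1  1 -3 -3]
  Θ: [ 0  1  0  0  0 -3]
Row reduction gives pivot columns D,ΔT; rank = 2
Repeat: D,ΔT; free: ℓ,X1,X2,X3
RREF:
  r0: [   1    0    1    1   -3   -3]
  r1: [   0    1    0    0    0   -3]
Fix exponent of X1 at 1, ℓ at 0, X2 at 0, X3 at 0; solve each RREF row for its pivot's exponent:
  r0: exp(D) + (1)·1 = 0 ⇒ exp(D) = -1
  r1: exp(ΔT) + (0)·1 = 0 ⇒ exp(ΔT) = 0
Π_2 = D^-1 · X1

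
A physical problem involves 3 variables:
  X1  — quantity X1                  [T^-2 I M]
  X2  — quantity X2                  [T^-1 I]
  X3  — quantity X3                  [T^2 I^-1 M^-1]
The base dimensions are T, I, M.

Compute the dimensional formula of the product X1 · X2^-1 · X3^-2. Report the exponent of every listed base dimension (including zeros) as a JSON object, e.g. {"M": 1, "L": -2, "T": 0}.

{"T": -5, "I": 2, "M": 3}

Write exponents as rows T,I,M / cols X1,X2,X3:
  T: [-2 -1  2]
  I: [ 1  1 -1]
  M: [ 1  0 -1]
  [T]: (1)·-2+(-1)·-1+(-2)·2 = -5
  [I]: (1)·1+(-1)·1+(-2)·-1 = 2
  [M]: (1)·1+(-1)·0+(-2)·-1 = 3
⇒ T^-5 I^2 M^3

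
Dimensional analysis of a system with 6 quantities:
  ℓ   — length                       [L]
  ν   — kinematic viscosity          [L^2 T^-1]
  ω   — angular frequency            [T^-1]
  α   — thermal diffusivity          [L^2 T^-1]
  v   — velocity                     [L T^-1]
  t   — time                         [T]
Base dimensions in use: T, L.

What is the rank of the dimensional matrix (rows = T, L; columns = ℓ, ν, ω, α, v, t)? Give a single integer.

2

Exponent matrix [T,L] × [ℓ,ν,ω,α,v,t]:
  T: [ 0 -1 -1 -1 -1  1]
  L: [ 1  2  0  2  1  0]
RREF → pivots at {ℓ,ν} ⇒ r = 2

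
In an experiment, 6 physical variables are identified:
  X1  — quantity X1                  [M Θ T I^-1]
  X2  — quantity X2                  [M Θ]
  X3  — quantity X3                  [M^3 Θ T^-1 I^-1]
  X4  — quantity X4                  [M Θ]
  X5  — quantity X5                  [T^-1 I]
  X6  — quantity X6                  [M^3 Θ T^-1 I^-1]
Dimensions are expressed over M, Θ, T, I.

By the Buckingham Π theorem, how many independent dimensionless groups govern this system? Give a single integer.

3

Exponent matrix [M,Θ,T,I] × [X1,X2,X3,X4,X5,X6]:
  M: [ 1  1  3  1  0  3]
  Θ: [ 1  1  1  1  0  1]
  T: [ 1  0 -1  0 -1 -1]
  I: [-1  0 -1  0  1 -1]
Echelon form has 3 nonzero rows (pivots: X1,X2,X3)
Π count = n − r = 6 − 3 = 3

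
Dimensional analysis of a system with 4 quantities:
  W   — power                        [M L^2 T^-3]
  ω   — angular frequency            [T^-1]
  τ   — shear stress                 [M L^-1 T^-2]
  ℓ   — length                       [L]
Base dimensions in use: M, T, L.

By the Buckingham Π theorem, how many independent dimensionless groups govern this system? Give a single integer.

1

Dimensional matrix (M×T×L by W×ω×τ×ℓ):
  M: [ 1  0  1  0]
  T: [-3 -1 -2  0]
  L: [ 2  0 -1  1]
Echelon form has 3 nonzero rows (pivots: W,ω,τ)
n=4, r=3 ⇒ 1 dimensionless group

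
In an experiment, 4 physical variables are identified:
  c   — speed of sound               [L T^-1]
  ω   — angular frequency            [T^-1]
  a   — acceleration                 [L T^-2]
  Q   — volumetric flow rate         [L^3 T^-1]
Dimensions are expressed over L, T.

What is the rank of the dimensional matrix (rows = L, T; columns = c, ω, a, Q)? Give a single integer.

2

Dimensional matrix (L×T by c×ω×a×Q):
  L: [ 1  0  1  3]
  T: [-1 -1 -2 -1]
Row reduction gives pivot columns c,ω; rank = 2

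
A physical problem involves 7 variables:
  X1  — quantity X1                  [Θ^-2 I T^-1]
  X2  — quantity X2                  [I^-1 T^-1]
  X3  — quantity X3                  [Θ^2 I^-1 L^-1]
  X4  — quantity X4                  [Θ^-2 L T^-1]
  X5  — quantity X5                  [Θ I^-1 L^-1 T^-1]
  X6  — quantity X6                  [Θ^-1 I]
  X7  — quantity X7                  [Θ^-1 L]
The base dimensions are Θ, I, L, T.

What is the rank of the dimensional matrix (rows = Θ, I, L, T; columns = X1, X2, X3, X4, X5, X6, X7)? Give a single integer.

3

Write exponents as rows Θ,I,L,T / cols X1,X2,X3,X4,X5,X6,X7:
  Θ: [-2  0  2 -2  1 -1 -1]
  I: [ 1 -1 -1  0 -1  1  0]
  L: [ 0  0 -1  1 -1  0  1]
  T: [-1 -1  0 -1 -1  0  0]
RREF → pivots at {X1,X2,X3} ⇒ r = 3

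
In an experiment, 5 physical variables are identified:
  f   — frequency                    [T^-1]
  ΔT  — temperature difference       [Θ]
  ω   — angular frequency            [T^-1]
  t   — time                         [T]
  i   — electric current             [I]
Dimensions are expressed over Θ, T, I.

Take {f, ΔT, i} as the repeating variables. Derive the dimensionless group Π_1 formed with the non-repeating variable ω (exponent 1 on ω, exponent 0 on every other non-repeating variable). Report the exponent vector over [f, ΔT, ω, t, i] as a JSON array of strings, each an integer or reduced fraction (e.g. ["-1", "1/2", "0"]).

Exponent matrix [Θ,T,I] × [f,ΔT,ω,t,i]:
  Θ: [ 0  1  0  0  0]
  T: [-1  0 -1  1  0]
  I: [ 0  0  0  0  1]
RREF → pivots at {f,ΔT,i} ⇒ r = 3
Pivot set = {f,ΔT,i}, free = {ω,t}
RREF:
  r0: [   1    0    1   -1    0]
  r1: [   0    1    0    0    0]
  r2: [   0    0    0    0    1]
Fix exponent of ω at 1, t at 0; solve each RREF row for its pivot's exponent:
  r0: exp(f) + (1)·1 = 0 ⇒ exp(f) = -1
  r1: exp(ΔT) + (0)·1 = 0 ⇒ exp(ΔT) = 0
  r2: exp(i) + (0)·1 = 0 ⇒ exp(i) = 0
Π_1 = f^-1 · ω

["-1", "0", "1", "0", "0"]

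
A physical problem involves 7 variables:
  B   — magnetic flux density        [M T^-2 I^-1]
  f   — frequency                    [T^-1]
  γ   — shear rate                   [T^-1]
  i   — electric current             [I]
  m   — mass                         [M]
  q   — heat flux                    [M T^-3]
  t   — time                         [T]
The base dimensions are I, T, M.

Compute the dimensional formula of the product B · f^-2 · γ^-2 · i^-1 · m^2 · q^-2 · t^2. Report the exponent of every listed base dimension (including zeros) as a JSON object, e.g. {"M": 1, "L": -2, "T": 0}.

Dimensional matrix (I×T×M by B×f×γ×i×m×q×t):
  I: [-1  0  0  1  0  0  0]
  T: [-2 -1 -1  0  0 -3  1]
  M: [ 1  0  0  0  1  1  0]
  [I]: (1)·-1+(-2)·0+(-2)·0+(-1)·1+(2)·0+(-2)·0+(2)·0 = -2
  [T]: (1)·-2+(-2)·-1+(-2)·-1+(-1)·0+(2)·0+(-2)·-3+(2)·1 = 10
  [M]: (1)·1+(-2)·0+(-2)·0+(-1)·0+(2)·1+(-2)·1+(2)·0 = 1
⇒ I^-2 T^10 M

{"I": -2, "T": 10, "M": 1}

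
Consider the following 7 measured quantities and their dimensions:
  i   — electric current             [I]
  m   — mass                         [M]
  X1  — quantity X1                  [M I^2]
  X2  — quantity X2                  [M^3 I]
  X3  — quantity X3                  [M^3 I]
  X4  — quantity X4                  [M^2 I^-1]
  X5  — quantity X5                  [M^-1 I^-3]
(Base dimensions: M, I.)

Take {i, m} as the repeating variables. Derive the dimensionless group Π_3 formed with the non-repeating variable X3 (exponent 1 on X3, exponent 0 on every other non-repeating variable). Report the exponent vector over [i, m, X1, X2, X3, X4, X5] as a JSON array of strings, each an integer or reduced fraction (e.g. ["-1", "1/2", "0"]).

Dimensional matrix (M×I by i×m×X1×X2×X3×X4×X5):
  M: [ 0  1  1  3  3  2 -1]
  I: [ 1  0  2  1  1 -1 -3]
RREF → pivots at {i,m} ⇒ r = 2
Repeat: i,m; free: X1,X2,X3,X4,X5
RREF:
  r0: [   1    0    2    1    1   -1   -3]
  r1: [   0    1    1    3    3    2   -1]
Fix exponent of X3 at 1, X1 at 0, X2 at 0, X4 at 0, X5 at 0; solve each RREF row for its pivot's exponent:
  r0: exp(i) + (1)·1 = 0 ⇒ exp(i) = -1
  r1: exp(m) + (3)·1 = 0 ⇒ exp(m) = -3
Π_3 = i^-1 · m^-3 · X3

["-1", "-3", "0", "0", "1", "0", "0"]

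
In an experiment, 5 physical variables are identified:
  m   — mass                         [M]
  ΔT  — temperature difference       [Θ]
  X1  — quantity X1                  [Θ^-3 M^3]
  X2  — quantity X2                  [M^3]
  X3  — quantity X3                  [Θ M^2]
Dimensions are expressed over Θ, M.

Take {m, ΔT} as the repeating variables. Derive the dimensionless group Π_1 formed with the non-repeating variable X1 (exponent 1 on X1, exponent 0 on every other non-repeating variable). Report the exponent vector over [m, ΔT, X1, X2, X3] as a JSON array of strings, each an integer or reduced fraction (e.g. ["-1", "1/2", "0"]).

["-3", "3", "1", "0", "0"]

Exponent matrix [Θ,M] × [m,ΔT,X1,X2,X3]:
  Θ: [ 0  1 -3  0  1]
  M: [ 1  0  3  3  2]
Row reduction gives pivot columns m,ΔT; rank = 2
Pivot set = {m,ΔT}, free = {X1,X2,X3}
RREF:
  r0: [   1    0    3    3    2]
  r1: [   0    1   -3    0    1]
Fix exponent of X1 at 1, X2 at 0, X3 at 0; solve each RREF row for its pivot's exponent:
  r0: exp(m) + (3)·1 = 0 ⇒ exp(m) = -3
  r1: exp(ΔT) + (-3)·1 = 0 ⇒ exp(ΔT) = 3
Π_1 = m^-3 · ΔT^3 · X1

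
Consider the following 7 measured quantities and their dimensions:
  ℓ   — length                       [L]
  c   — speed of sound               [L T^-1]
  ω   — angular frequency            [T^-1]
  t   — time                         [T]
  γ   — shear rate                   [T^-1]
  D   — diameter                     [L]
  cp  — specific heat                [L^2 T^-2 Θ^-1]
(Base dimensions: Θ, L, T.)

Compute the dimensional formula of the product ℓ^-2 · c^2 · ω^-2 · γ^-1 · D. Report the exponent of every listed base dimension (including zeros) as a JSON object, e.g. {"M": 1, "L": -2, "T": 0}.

{"Θ": 0, "L": 1, "T": 1}

Write exponents as rows Θ,L,T / cols ℓ,c,ω,t,γ,D,cp:
  Θ: [ 0  0  0  0  0  0 -1]
  L: [ 1  1  0  0  0  1  2]
  T: [ 0 -1 -1  1 -1  0 -2]
  [Θ]: (-2)·0+(2)·0+(-2)·0+(-1)·0+(1)·0 = 0
  [L]: (-2)·1+(2)·1+(-2)·0+(-1)·0+(1)·1 = 1
  [T]: (-2)·0+(2)·-1+(-2)·-1+(-1)·-1+(1)·0 = 1
⇒ L T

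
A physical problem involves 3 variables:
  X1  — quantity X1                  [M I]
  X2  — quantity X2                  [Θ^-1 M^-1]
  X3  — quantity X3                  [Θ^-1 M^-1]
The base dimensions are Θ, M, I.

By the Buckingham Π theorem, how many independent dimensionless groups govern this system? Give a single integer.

Write exponents as rows Θ,M,I / cols X1,X2,X3:
  Θ: [ 0 -1 -1]
  M: [ 1 -1 -1]
  I: [ 1  0  0]
Echelon form has 2 nonzero rows (pivots: X1,X2)
n=3, r=2 ⇒ 1 dimensionless group

1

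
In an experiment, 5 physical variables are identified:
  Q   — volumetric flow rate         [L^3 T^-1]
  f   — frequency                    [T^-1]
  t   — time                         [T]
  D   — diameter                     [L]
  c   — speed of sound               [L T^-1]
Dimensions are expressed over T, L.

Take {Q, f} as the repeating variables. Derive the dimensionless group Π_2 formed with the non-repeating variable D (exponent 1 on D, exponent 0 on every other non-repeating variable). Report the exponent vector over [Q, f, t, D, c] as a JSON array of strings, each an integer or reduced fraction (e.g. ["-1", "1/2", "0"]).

Exponent matrix [T,L] × [Q,f,t,D,c]:
  T: [-1 -1  1  0 -1]
  L: [ 3  0  0  1  1]
Echelon form has 2 nonzero rows (pivots: Q,f)
Pivot set = {Q,f}, free = {t,D,c}
RREF:
  r0: [   1    0    0  1/3  1/3]
  r1: [   0    1   -1 -1/3  2/3]
Fix exponent of D at 1, t at 0, c at 0; solve each RREF row for its pivot's exponent:
  r0: exp(Q) + (1/3)·1 = 0 ⇒ exp(Q) = -1/3
  r1: exp(f) + (-1/3)·1 = 0 ⇒ exp(f) = 1/3
Π_2 = Q^(-1/3) · f^(1/3) · D

["-1/3", "1/3", "0", "1", "0"]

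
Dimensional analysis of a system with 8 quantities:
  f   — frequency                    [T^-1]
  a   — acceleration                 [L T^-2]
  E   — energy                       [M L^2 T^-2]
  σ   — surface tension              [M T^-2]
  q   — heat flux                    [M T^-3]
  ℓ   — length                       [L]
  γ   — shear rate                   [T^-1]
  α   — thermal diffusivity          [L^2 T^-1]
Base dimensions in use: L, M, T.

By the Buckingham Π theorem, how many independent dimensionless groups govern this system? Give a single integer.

Write exponents as rows L,M,T / cols f,a,E,σ,q,ℓ,γ,α:
  L: [ 0  1  2  0  0  1  0  2]
  M: [ 0  0  1  1  1  0  0  0]
  T: [-1 -2 -2 -2 -3  0 -1 -1]
RREF → pivots at {f,a,E} ⇒ r = 3
n=8, r=3 ⇒ 5 dimensionless groups

5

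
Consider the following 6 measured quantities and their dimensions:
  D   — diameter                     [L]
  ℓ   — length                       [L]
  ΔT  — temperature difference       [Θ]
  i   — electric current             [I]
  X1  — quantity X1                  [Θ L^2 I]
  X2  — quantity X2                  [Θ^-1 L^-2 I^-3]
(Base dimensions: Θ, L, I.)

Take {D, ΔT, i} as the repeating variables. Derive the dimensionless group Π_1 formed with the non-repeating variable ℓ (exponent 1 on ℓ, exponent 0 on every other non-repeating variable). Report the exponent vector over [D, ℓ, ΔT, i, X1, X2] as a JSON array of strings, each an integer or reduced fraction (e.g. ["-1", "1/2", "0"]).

["-1", "1", "0", "0", "0", "0"]

Dimensional matrix (Θ×L×I by D×ℓ×ΔT×i×X1×X2):
  Θ: [ 0  0  1  0  1 -1]
  L: [ 1  1  0  0  2 -2]
  I: [ 0  0  0  1  1 -3]
Echelon form has 3 nonzero rows (pivots: D,ΔT,i)
Pivot set = {D,ΔT,i}, free = {ℓ,X1,X2}
RREF:
  r0: [   1    1    0    0    2   -2]
  r1: [   0    0    1    0    1   -1]
  r2: [   0    0    0    1    1   -3]
Fix exponent of ℓ at 1, X1 at 0, X2 at 0; solve each RREF row for its pivot's exponent:
  r0: exp(D) + (1)·1 = 0 ⇒ exp(D) = -1
  r1: exp(ΔT) + (0)·1 = 0 ⇒ exp(ΔT) = 0
  r2: exp(i) + (0)·1 = 0 ⇒ exp(i) = 0
Π_1 = D^-1 · ℓ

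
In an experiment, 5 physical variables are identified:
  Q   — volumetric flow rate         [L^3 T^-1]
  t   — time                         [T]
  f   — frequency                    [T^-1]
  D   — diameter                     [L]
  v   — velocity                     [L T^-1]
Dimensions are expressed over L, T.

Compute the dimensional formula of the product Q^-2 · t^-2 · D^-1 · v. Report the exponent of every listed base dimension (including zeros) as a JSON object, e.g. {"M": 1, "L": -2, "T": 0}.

{"L": -6, "T": -1}

Write exponents as rows L,T / cols Q,t,f,D,v:
  L: [ 3  0  0  1  1]
  T: [-1  1 -1  0 -1]
  [L]: (-2)·3+(-2)·0+(-1)·1+(1)·1 = -6
  [T]: (-2)·-1+(-2)·1+(-1)·0+(1)·-1 = -1
⇒ L^-6 T^-1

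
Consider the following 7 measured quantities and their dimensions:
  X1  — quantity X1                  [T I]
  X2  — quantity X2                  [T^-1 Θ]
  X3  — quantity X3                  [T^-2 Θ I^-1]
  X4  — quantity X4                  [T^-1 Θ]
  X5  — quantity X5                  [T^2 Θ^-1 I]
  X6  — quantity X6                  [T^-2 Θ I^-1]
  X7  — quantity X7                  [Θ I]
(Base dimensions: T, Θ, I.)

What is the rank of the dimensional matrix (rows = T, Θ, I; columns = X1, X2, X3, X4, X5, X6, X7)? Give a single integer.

2

Exponent matrix [T,Θ,I] × [X1,X2,X3,X4,X5,X6,X7]:
  T: [ 1 -1 -2 -1  2 -2  0]
  Θ: [ 0  1  1  1 -1  1  1]
  I: [ 1  0 -1  0  1 -1  1]
RREF → pivots at {X1,X2} ⇒ r = 2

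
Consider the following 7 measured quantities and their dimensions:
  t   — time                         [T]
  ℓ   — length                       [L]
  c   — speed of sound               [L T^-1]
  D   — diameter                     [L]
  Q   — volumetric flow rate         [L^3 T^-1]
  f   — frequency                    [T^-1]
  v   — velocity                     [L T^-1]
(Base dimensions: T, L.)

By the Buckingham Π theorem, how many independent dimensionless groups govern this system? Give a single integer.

Write exponents as rows T,L / cols t,ℓ,c,D,Q,f,v:
  T: [ 1  0 -1  0 -1 -1 -1]
  L: [ 0  1  1  1  3  0  1]
Row reduction gives pivot columns t,ℓ; rank = 2
Π count = n − r = 7 − 2 = 5

5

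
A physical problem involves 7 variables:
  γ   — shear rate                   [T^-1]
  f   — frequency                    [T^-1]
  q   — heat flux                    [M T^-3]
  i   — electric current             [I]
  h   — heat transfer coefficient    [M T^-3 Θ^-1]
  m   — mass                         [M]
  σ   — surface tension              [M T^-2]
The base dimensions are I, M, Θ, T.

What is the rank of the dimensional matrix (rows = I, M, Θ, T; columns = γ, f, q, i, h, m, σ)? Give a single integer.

Write exponents as rows I,M,Θ,T / cols γ,f,q,i,h,m,σ:
  I: [ 0  0  0  1  0  0  0]
  M: [ 0  0  1  0  1  1  1]
  Θ: [ 0  0  0  0 -1  0  0]
  T: [-1 -1 -3  0 -3  0 -2]
Echelon form has 4 nonzero rows (pivots: γ,q,i,h)

4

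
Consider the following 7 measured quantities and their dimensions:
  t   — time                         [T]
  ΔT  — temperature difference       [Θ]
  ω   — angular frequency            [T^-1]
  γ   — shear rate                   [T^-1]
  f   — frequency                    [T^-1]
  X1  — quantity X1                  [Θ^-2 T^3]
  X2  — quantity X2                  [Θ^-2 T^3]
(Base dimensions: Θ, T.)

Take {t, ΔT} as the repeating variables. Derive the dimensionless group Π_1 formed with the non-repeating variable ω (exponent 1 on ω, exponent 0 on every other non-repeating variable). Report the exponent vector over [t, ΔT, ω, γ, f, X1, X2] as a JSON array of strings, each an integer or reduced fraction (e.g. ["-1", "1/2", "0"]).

["1", "0", "1", "0", "0", "0", "0"]

Dimensional matrix (Θ×T by t×ΔT×ω×γ×f×X1×X2):
  Θ: [ 0  1  0  0  0 -2 -2]
  T: [ 1  0 -1 -1 -1  3  3]
Row reduction gives pivot columns t,ΔT; rank = 2
Repeat: t,ΔT; free: ω,γ,f,X1,X2
RREF:
  r0: [   1    0   -1   -1   -1    3    3]
  r1: [   0    1    0    0    0   -2   -2]
Fix exponent of ω at 1, γ at 0, f at 0, X1 at 0, X2 at 0; solve each RREF row for its pivot's exponent:
  r0: exp(t) + (-1)·1 = 0 ⇒ exp(t) = 1
  r1: exp(ΔT) + (0)·1 = 0 ⇒ exp(ΔT) = 0
Π_1 = t · ω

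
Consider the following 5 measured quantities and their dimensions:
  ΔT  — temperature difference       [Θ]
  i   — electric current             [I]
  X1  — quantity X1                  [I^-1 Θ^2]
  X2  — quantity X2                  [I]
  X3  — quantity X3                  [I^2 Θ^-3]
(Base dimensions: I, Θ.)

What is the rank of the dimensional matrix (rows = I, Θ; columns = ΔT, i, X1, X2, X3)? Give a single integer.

Exponent matrix [I,Θ] × [ΔT,i,X1,X2,X3]:
  I: [ 0  1 -1  1  2]
  Θ: [ 1  0  2  0 -3]
Row reduction gives pivot columns ΔT,i; rank = 2

2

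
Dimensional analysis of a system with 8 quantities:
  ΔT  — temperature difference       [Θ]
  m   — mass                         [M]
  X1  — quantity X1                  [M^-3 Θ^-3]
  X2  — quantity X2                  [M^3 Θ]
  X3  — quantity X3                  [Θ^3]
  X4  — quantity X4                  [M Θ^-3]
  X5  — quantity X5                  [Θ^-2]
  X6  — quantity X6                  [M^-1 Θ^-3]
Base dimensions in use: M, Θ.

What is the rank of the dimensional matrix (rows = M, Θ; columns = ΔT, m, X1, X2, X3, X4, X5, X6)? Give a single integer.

Write exponents as rows M,Θ / cols ΔT,m,X1,X2,X3,X4,X5,X6:
  M: [ 0  1 -3  3  0  1  0 -1]
  Θ: [ 1  0 -3  1  3 -3 -2 -3]
Echelon form has 2 nonzero rows (pivots: ΔT,m)

2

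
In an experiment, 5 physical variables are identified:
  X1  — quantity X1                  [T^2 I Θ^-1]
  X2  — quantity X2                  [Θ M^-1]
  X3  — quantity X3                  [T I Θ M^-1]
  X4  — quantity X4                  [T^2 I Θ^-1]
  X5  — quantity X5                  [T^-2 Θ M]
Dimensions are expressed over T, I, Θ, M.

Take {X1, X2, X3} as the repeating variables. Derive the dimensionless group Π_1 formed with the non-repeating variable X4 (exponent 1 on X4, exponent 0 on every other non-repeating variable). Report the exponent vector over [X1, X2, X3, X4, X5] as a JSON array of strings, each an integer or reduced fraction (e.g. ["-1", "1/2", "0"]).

["-1", "0", "0", "1", "0"]

Write exponents as rows T,I,Θ,M / cols X1,X2,X3,X4,X5:
  T: [ 2  0  1  2 -2]
  I: [ 1  0  1  1  0]
  Θ: [-1  1  1 -1  1]
  M: [ 0 -1 -1  0  1]
Echelon form has 3 nonzero rows (pivots: X1,X2,X3)
Pivot set = {X1,X2,X3}, free = {X4,X5}
RREF:
  r0: [   1    0    0    1   -2]
  r1: [   0    1    0    0   -3]
  r2: [   0    0    1    0    2]
  r3: [   0    0    0    0    0]
Fix exponent of X4 at 1, X5 at 0; solve each RREF row for its pivot's exponent:
  r0: exp(X1) + (1)·1 = 0 ⇒ exp(X1) = -1
  r1: exp(X2) + (0)·1 = 0 ⇒ exp(X2) = 0
  r2: exp(X3) + (0)·1 = 0 ⇒ exp(X3) = 0
Π_1 = X1^-1 · X4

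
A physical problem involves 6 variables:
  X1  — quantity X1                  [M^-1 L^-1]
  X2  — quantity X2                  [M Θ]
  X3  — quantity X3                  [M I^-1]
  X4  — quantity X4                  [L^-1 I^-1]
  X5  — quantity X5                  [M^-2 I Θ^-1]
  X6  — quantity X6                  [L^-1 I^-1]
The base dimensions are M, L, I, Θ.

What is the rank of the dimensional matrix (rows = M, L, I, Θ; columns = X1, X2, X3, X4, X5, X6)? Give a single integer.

Exponent matrix [M,L,I,Θ] × [X1,X2,X3,X4,X5,X6]:
  M: [-1  1  1  0 -2  0]
  L: [-1  0  0 -1  0 -1]
  I: [ 0  0 -1 -1  1 -1]
  Θ: [ 0  1  0  0 -1  0]
RREF → pivots at {X1,X2,X3} ⇒ r = 3

3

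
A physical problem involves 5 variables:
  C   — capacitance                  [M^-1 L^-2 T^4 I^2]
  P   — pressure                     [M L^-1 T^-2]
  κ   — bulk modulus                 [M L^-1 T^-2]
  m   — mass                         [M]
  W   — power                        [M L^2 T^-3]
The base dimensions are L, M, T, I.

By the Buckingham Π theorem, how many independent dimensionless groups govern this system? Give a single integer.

1

Exponent matrix [L,M,T,I] × [C,P,κ,m,W]:
  L: [-2 -1 -1  0  2]
  M: [-1  1  1  1  1]
  T: [ 4 -2 -2  0 -3]
  I: [ 2  0  0  0  0]
Row reduction gives pivot columns C,P,m,W; rank = 4
n=5, r=4 ⇒ 1 dimensionless group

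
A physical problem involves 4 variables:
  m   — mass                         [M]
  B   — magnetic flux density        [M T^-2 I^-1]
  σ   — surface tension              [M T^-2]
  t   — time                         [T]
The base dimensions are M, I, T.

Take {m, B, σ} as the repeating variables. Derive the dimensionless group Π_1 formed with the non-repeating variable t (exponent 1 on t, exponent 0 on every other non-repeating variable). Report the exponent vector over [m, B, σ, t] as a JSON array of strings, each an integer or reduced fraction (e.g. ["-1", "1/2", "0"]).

["-1/2", "0", "1/2", "1"]

Exponent matrix [M,I,T] × [m,B,σ,t]:
  M: [ 1  1  1  0]
  I: [ 0 -1  0  0]
  T: [ 0 -2 -2  1]
Echelon form has 3 nonzero rows (pivots: m,B,σ)
Pivot set = {m,B,σ}, free = {t}
RREF:
  r0: [   1    0    0  1/2]
  r1: [   0    1    0    0]
  r2: [   0    0    1 -1/2]
Fix exponent of t at 1; solve each RREF row for its pivot's exponent:
  r0: exp(m) + (1/2)·1 = 0 ⇒ exp(m) = -1/2
  r1: exp(B) + (0)·1 = 0 ⇒ exp(B) = 0
  r2: exp(σ) + (-1/2)·1 = 0 ⇒ exp(σ) = 1/2
Π_1 = m^(-1/2) · σ^(1/2) · t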